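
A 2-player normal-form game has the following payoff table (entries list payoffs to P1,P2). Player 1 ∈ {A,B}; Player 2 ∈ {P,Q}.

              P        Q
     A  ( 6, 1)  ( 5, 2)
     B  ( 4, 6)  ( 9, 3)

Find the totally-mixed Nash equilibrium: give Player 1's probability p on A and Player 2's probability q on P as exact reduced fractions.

P1 indiff ⇒ q·6+(1-q)·5 = q·4+(1-q)·9 ⇒ q(2) = (1-q)(4) ⇒ q = 2/3
P2 indiff ⇒ p·1+(1-p)·6 = p·2+(1-p)·3 ⇒ p(-1) = (1-p)(-3) ⇒ p = 3/4

p=3/4, q=2/3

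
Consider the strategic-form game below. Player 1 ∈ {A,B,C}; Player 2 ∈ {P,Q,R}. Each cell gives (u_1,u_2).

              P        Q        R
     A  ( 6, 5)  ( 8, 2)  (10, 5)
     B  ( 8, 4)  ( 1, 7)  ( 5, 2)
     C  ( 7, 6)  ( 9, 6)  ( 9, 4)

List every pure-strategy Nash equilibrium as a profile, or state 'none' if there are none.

Nash profiles: (A,R), (C,Q)

(A,P): not NE [P1→B gives 8>6]
(A,Q): not NE [P1→C gives 9>8; P2→R gives 5>2]
(A,R): NE
(B,P): not NE [P2→Q gives 7>4]
(B,Q): not NE [P1→C gives 9>1]
(B,R): not NE [P1→A gives 10>5; P2→Q gives 7>2]
(C,P): not NE [P1→B gives 8>7]
(C,Q): NE
(C,R): not NE [P1→A gives 10>9; P2→Q gives 6>4]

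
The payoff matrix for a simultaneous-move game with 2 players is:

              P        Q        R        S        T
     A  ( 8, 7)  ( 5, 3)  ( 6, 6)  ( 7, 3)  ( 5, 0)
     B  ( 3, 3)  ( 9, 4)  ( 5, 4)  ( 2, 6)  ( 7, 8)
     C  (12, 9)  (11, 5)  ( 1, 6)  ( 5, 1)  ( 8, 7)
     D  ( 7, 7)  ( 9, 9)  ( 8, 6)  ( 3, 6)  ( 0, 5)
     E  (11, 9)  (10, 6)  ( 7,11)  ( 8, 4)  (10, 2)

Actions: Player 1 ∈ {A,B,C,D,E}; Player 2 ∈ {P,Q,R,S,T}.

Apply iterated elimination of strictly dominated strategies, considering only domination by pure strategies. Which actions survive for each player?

P1 drop A (E beats it: P:11>8 Q:10>5 R:7>6 S:8>7 T:10>5)
P1 drop B (E beats it: P:11>3 Q:10>9 R:7>5 S:8>2 T:10>7)
P2 drop S (P beats it: C:9>1 D:7>6 E:9>4)
P2 drop T (P beats it: C:9>7 D:7>5 E:9>2)
P1→{C,D,E} P2→{P,Q,R}

IESDS → P1:{C,D,E} P2:{P,Q,R}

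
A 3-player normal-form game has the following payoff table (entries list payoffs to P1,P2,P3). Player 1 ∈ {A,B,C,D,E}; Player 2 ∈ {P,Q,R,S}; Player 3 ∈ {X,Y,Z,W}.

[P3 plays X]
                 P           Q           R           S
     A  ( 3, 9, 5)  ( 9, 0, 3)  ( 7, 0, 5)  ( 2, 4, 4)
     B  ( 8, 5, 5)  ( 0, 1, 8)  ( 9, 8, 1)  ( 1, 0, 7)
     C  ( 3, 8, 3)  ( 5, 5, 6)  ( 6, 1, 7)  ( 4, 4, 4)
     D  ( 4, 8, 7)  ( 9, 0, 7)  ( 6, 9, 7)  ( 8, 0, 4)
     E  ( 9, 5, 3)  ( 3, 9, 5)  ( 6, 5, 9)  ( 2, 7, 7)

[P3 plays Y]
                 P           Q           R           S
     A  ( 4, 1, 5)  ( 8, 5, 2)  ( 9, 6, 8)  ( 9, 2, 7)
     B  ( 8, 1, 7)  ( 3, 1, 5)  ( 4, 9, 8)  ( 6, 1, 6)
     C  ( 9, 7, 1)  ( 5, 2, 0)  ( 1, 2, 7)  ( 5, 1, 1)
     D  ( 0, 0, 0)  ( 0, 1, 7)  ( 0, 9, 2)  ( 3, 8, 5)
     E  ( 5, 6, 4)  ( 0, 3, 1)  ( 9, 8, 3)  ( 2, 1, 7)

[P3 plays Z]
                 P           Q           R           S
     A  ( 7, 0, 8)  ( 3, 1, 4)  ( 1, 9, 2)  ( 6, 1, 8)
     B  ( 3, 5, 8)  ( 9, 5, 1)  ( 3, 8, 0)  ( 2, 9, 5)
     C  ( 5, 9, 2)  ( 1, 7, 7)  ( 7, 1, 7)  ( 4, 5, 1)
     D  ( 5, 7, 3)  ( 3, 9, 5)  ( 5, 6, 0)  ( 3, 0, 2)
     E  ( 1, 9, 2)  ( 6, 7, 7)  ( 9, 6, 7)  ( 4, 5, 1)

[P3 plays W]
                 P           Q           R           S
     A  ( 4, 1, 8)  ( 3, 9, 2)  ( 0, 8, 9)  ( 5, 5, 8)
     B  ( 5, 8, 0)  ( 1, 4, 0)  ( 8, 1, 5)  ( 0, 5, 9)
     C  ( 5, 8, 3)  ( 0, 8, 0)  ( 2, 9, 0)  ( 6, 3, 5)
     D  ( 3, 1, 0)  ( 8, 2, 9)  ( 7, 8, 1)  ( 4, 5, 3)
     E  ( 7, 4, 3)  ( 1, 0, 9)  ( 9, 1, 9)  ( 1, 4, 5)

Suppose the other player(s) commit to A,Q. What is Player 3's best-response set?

BR_3 = {Z}

u_3(X vs A,Q) = 3
u_3(Y vs A,Q) = 2
u_3(Z vs A,Q) = 4
u_3(W vs A,Q) = 2
max payoff 4 at {Z}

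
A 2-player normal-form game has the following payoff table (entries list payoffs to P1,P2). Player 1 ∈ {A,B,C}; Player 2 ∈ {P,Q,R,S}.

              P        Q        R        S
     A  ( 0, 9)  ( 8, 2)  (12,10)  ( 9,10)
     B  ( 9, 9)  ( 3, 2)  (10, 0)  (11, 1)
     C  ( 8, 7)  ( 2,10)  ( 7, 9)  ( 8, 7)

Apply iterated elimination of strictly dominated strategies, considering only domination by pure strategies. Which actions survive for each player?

IESDS → P1:{A,B} P2:{P,R,S}

P1 drop C (B beats it: P:9>8 Q:3>2 R:10>7 S:11>8)
P2 drop Q (P beats it: A:9>2 B:9>2)
P1→{A,B} P2→{P,R,S}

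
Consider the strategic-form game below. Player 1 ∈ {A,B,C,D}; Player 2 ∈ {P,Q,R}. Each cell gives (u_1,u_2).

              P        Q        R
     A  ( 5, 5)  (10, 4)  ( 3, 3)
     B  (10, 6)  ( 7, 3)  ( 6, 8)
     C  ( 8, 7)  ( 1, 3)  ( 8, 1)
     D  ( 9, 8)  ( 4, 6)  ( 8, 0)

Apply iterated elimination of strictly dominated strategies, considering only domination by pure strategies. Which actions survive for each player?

Survivors P1:{B,C,D} P2:{P,R}

P2 drop Q (P beats it: A:5>4 B:6>3 C:7>3 D:8>6)
P1 drop A (B beats it: P:10>5 R:6>3)
P1→{B,C,D} P2→{P,R}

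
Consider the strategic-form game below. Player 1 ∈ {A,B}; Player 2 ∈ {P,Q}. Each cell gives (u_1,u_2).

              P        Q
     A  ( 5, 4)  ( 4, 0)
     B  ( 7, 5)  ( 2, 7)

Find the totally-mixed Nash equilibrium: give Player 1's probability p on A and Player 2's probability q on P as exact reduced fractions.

p=1/3, q=1/2

P1 indiff ⇒ q·5+(1-q)·4 = q·7+(1-q)·2 ⇒ q(-2) = (1-q)(-2) ⇒ q = 1/2
P2 indiff ⇒ p·4+(1-p)·5 = p·0+(1-p)·7 ⇒ p(4) = (1-p)(2) ⇒ p = 1/3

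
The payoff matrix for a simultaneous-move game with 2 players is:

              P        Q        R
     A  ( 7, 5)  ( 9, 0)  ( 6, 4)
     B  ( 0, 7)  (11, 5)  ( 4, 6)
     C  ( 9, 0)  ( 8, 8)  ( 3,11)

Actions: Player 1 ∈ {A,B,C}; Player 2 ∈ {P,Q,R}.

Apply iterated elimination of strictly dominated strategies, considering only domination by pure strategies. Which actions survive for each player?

P2 drop Q (R beats it: A:4>0 B:6>5 C:11>8)
P1 drop B (A beats it: P:7>0 R:6>4)
P1→{A,C} P2→{P,R}

IESDS → P1:{A,C} P2:{P,R}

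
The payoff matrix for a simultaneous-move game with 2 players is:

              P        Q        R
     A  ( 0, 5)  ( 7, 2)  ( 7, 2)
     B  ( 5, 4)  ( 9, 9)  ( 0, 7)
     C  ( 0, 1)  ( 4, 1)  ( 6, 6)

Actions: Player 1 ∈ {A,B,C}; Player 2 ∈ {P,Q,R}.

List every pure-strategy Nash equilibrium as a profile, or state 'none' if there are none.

Nash profiles: (B,Q)

(A,P): not NE [P1→B gives 5>0]
(A,Q): not NE [P1→B gives 9>7; P2→P gives 5>2]
(A,R): not NE [P2→P gives 5>2]
(B,P): not NE [P2→Q gives 9>4]
(B,Q): NE
(B,R): not NE [P1→A gives 7>0; P2→Q gives 9>7]
(C,P): not NE [P1→B gives 5>0; P2→R gives 6>1]
(C,Q): not NE [P1→B gives 9>4; P2→R gives 6>1]
(C,R): not NE [P1→A gives 7>6]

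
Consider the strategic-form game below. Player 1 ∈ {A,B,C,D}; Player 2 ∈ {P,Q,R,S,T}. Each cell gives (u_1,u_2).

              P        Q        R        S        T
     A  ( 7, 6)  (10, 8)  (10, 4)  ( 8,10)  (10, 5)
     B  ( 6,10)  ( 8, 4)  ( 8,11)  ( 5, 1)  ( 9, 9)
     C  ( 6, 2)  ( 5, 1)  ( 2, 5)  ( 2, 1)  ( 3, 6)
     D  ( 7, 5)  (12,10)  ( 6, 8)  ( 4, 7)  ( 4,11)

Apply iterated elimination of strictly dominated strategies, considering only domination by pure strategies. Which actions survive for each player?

IESDS → P1:{A,D} P2:{Q,S,T}

P1 drop B (A beats it: P:7>6 Q:10>8 R:10>8 S:8>5 T:10>9)
P1 drop C (A beats it: P:7>6 Q:10>5 R:10>2 S:8>2 T:10>3)
P2 drop P (Q beats it: A:8>6 D:10>5)
P2 drop R (Q beats it: A:8>4 D:10>8)
P1→{A,D} P2→{Q,S,T}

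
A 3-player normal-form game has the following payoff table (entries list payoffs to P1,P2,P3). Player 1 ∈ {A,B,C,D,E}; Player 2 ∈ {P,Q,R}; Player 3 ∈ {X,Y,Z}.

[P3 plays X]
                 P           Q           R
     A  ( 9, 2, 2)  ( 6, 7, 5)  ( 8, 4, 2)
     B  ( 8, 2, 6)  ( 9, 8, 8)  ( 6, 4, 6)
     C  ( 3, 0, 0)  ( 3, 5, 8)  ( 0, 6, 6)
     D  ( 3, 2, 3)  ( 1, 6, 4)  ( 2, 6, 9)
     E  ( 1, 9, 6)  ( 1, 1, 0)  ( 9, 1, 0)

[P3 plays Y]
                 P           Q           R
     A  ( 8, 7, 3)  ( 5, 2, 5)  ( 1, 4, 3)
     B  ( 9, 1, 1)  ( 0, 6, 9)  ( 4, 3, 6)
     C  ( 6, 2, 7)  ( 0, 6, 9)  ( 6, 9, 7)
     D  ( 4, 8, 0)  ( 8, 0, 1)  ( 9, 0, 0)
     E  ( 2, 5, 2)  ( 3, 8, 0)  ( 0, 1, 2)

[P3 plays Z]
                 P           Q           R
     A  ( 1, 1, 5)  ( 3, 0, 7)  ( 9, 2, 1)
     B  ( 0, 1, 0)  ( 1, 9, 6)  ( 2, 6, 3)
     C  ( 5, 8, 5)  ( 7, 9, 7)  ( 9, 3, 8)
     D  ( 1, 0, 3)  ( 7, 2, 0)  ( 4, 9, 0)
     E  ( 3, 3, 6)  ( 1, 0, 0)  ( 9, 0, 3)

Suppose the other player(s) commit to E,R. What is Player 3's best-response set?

BR_3 = {Z}

u_3(X vs E,R) = 0
u_3(Y vs E,R) = 2
u_3(Z vs E,R) = 3
max payoff 3 at {Z}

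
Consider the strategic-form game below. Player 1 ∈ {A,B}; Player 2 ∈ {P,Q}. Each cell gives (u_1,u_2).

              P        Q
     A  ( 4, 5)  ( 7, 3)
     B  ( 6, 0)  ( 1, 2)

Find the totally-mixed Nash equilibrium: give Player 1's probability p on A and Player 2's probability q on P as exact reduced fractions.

P1 mixes 1/2 on A; P2 mixes 3/4 on P

P1 indiff ⇒ q·4+(1-q)·7 = q·6+(1-q)·1 ⇒ q(-2) = (1-q)(-6) ⇒ q = 3/4
P2 indiff ⇒ p·5+(1-p)·0 = p·3+(1-p)·2 ⇒ p(2) = (1-p)(2) ⇒ p = 1/2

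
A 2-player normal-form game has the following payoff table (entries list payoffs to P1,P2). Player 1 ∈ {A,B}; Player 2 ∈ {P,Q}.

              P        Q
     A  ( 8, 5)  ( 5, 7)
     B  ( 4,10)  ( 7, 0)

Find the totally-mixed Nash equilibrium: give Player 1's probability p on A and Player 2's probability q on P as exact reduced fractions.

P1 indiff ⇒ q·8+(1-q)·5 = q·4+(1-q)·7 ⇒ q(4) = (1-q)(2) ⇒ q = 1/3
P2 indiff ⇒ p·5+(1-p)·10 = p·7+(1-p)·0 ⇒ p(-2) = (1-p)(-10) ⇒ p = 5/6

P1 mixes 5/6 on A; P2 mixes 1/3 on P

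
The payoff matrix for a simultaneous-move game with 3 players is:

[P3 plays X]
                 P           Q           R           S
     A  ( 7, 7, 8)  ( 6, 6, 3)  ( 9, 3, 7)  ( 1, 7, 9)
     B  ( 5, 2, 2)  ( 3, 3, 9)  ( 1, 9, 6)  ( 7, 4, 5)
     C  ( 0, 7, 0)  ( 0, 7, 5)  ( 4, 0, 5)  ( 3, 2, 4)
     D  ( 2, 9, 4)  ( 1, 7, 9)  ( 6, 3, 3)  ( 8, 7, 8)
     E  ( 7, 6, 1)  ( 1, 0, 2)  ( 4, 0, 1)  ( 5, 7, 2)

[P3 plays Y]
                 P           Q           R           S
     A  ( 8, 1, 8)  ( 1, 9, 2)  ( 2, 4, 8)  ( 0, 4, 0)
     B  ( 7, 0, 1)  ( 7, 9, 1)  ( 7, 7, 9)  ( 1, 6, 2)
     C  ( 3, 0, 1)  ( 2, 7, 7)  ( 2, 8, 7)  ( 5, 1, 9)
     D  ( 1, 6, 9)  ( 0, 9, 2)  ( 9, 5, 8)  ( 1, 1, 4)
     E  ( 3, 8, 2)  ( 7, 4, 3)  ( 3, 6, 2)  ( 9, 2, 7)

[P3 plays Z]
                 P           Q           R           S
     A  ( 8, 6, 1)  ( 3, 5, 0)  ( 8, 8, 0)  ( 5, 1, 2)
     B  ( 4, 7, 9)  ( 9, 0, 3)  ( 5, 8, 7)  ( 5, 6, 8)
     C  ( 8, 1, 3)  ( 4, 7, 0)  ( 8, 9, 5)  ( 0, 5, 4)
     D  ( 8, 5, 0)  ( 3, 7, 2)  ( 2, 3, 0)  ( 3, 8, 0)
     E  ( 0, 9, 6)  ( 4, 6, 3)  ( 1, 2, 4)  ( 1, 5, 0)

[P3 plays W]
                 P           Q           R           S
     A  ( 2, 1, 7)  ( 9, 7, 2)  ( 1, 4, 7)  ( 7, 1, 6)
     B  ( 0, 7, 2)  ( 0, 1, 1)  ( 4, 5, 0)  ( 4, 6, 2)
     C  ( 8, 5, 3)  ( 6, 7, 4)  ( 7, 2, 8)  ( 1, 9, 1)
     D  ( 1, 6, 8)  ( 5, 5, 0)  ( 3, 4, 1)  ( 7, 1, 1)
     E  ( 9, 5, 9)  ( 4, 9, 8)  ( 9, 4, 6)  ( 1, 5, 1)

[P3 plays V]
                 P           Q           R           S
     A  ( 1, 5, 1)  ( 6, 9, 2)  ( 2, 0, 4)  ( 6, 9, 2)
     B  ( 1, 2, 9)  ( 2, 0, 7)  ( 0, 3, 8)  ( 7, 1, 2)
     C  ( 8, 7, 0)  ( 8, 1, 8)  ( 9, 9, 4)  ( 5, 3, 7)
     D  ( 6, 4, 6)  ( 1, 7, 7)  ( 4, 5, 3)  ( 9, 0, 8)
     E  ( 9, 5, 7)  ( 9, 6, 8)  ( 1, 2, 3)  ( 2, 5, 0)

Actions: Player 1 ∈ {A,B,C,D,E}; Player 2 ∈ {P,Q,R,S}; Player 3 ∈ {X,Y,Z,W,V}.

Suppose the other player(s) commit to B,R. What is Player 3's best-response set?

u_3(X vs B,R) = 6
u_3(Y vs B,R) = 9
u_3(Z vs B,R) = 7
u_3(W vs B,R) = 0
u_3(V vs B,R) = 8
max payoff 9 at {Y}

BR_3 = {Y}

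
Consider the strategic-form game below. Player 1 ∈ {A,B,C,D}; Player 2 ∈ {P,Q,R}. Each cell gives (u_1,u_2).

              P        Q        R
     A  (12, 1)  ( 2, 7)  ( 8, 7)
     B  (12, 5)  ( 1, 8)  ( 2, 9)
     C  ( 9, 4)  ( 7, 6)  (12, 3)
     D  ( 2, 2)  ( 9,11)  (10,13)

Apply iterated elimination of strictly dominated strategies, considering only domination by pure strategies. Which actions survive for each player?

IESDS → P1:{C,D} P2:{Q,R}

P2 drop P (Q beats it: A:7>1 B:8>5 C:6>4 D:11>2)
P1 drop A (C beats it: Q:7>2 R:12>8)
P1 drop B (C beats it: Q:7>1 R:12>2)
P1→{C,D} P2→{Q,R}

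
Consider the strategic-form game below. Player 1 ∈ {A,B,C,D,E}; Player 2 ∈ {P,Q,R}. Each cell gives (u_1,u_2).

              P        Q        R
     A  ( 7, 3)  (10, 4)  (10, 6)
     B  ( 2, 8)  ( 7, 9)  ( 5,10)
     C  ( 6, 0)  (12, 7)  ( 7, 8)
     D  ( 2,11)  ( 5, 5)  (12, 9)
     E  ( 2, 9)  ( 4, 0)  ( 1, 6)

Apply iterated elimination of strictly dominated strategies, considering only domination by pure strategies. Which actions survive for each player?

P1 drop B (A beats it: P:7>2 Q:10>7 R:10>5)
P1 drop E (A beats it: P:7>2 Q:10>4 R:10>1)
P2 drop Q (R beats it: A:6>4 C:8>7 D:9>5)
P1 drop C (A beats it: P:7>6 R:10>7)
P1→{A,D} P2→{P,R}

IESDS → P1:{A,D} P2:{P,R}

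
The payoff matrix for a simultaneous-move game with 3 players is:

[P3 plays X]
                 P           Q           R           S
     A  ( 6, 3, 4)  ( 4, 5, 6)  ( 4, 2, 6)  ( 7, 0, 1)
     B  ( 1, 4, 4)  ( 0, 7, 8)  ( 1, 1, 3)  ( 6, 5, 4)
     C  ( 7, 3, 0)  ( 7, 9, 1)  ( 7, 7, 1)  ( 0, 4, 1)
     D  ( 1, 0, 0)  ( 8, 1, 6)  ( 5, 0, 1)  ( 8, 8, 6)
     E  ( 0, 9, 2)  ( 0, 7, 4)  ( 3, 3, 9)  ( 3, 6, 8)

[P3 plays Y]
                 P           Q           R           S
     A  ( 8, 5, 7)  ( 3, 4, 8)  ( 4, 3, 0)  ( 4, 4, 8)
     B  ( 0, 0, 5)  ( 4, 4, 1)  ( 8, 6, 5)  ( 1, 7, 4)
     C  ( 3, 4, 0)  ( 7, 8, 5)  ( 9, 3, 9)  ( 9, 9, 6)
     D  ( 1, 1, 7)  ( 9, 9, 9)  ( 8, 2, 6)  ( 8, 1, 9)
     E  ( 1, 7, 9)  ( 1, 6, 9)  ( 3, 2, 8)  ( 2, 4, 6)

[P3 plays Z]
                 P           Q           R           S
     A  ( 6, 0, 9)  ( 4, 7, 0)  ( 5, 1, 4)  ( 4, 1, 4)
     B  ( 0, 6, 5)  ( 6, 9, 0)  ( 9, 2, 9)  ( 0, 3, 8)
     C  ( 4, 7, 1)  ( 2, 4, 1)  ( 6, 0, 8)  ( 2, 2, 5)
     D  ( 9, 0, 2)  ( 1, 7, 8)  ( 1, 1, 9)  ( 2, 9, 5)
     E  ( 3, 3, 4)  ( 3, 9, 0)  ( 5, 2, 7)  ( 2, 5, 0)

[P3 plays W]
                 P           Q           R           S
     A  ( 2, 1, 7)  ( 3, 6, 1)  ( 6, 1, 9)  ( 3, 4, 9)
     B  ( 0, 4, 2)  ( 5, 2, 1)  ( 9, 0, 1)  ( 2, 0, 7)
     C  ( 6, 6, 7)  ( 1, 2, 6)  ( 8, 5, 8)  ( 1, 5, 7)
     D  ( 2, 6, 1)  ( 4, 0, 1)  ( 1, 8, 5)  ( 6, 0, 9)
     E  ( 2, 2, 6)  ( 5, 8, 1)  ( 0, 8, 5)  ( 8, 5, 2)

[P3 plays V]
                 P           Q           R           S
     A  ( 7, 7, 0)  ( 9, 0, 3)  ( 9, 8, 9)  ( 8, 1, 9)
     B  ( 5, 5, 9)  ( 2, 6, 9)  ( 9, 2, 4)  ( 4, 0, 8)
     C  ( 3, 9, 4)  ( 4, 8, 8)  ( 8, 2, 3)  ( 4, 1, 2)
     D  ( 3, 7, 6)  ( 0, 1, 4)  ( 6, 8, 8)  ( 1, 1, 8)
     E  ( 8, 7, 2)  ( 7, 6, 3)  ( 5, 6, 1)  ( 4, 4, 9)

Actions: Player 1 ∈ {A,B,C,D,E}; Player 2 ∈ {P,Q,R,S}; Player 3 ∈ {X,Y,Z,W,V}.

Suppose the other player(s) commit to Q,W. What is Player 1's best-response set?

u_1(A vs Q,W) = 3
u_1(B vs Q,W) = 5
u_1(C vs Q,W) = 1
u_1(D vs Q,W) = 4
u_1(E vs Q,W) = 5
max payoff 5 at {B,E}

BR_1 = {B,E}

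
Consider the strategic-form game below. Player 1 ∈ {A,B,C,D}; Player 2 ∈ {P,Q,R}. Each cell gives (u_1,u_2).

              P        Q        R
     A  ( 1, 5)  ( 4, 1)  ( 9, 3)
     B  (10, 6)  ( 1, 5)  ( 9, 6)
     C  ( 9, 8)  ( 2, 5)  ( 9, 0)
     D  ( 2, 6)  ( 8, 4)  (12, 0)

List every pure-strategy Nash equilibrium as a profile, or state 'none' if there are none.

Nash profiles: (B,P)

(A,P): not NE [P1→B gives 10>1]
(A,Q): not NE [P1→D gives 8>4; P2→P gives 5>1]
(A,R): not NE [P1→D gives 12>9; P2→P gives 5>3]
(B,P): NE
(B,Q): not NE [P1→D gives 8>1; P2→R gives 6>5]
(B,R): not NE [P1→D gives 12>9]
(C,P): not NE [P1→B gives 10>9]
(C,Q): not NE [P1→D gives 8>2; P2→P gives 8>5]
(C,R): not NE [P1→D gives 12>9; P2→P gives 8>0]
(D,P): not NE [P1→B gives 10>2]
(D,Q): not NE [P2→P gives 6>4]
(D,R): not NE [P2→P gives 6>0]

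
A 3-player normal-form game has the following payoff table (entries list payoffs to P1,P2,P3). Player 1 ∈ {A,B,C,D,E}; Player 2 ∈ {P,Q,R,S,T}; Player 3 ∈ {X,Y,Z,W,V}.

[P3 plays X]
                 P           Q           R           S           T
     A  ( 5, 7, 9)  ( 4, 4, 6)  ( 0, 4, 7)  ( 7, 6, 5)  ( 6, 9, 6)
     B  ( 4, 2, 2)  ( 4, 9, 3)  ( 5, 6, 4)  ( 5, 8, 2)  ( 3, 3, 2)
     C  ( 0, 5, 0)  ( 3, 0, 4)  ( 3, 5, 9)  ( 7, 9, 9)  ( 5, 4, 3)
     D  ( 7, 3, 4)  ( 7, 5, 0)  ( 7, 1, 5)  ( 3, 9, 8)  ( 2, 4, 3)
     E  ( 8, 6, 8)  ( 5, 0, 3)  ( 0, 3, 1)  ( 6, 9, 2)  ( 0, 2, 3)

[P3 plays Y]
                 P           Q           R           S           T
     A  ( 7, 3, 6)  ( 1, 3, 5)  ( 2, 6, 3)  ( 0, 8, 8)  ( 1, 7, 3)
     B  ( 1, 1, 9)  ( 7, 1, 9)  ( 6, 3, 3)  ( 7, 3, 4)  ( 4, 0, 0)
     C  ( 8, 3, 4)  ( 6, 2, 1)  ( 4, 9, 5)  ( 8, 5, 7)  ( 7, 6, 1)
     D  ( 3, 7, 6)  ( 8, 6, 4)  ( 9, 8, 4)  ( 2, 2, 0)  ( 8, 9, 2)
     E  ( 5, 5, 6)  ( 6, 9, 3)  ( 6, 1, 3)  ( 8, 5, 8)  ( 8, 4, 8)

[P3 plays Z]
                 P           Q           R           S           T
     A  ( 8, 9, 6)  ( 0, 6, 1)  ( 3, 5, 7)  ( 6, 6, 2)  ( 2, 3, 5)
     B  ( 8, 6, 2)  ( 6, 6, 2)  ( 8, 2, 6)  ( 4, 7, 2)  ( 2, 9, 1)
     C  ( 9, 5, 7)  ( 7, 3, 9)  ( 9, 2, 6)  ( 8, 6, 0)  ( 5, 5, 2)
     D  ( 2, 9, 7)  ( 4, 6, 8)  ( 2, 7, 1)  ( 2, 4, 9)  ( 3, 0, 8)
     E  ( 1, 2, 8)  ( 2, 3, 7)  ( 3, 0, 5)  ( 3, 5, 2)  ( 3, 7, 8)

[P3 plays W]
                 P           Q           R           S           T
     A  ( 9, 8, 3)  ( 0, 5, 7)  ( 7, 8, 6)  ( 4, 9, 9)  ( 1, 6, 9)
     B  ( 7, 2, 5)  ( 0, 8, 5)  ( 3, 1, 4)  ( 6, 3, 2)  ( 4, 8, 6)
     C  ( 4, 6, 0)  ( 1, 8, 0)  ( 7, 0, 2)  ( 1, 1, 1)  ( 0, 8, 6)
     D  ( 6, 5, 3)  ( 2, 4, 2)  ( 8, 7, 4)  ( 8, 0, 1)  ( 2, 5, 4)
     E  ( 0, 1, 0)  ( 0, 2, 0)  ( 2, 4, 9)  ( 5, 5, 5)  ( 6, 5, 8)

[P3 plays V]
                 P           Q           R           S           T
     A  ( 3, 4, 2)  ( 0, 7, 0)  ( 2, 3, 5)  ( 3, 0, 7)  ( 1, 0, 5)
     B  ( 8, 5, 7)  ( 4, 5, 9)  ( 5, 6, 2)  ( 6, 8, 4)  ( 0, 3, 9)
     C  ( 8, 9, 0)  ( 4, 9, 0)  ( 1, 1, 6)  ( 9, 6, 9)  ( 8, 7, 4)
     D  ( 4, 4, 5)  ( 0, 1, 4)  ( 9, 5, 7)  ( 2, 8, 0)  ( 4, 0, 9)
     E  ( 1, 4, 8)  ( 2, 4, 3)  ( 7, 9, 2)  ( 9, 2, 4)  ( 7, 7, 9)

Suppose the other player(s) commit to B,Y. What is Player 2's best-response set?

BR_2 = {R,S}

u_2(P vs B,Y) = 1
u_2(Q vs B,Y) = 1
u_2(R vs B,Y) = 3
u_2(S vs B,Y) = 3
u_2(T vs B,Y) = 0
max payoff 3 at {R,S}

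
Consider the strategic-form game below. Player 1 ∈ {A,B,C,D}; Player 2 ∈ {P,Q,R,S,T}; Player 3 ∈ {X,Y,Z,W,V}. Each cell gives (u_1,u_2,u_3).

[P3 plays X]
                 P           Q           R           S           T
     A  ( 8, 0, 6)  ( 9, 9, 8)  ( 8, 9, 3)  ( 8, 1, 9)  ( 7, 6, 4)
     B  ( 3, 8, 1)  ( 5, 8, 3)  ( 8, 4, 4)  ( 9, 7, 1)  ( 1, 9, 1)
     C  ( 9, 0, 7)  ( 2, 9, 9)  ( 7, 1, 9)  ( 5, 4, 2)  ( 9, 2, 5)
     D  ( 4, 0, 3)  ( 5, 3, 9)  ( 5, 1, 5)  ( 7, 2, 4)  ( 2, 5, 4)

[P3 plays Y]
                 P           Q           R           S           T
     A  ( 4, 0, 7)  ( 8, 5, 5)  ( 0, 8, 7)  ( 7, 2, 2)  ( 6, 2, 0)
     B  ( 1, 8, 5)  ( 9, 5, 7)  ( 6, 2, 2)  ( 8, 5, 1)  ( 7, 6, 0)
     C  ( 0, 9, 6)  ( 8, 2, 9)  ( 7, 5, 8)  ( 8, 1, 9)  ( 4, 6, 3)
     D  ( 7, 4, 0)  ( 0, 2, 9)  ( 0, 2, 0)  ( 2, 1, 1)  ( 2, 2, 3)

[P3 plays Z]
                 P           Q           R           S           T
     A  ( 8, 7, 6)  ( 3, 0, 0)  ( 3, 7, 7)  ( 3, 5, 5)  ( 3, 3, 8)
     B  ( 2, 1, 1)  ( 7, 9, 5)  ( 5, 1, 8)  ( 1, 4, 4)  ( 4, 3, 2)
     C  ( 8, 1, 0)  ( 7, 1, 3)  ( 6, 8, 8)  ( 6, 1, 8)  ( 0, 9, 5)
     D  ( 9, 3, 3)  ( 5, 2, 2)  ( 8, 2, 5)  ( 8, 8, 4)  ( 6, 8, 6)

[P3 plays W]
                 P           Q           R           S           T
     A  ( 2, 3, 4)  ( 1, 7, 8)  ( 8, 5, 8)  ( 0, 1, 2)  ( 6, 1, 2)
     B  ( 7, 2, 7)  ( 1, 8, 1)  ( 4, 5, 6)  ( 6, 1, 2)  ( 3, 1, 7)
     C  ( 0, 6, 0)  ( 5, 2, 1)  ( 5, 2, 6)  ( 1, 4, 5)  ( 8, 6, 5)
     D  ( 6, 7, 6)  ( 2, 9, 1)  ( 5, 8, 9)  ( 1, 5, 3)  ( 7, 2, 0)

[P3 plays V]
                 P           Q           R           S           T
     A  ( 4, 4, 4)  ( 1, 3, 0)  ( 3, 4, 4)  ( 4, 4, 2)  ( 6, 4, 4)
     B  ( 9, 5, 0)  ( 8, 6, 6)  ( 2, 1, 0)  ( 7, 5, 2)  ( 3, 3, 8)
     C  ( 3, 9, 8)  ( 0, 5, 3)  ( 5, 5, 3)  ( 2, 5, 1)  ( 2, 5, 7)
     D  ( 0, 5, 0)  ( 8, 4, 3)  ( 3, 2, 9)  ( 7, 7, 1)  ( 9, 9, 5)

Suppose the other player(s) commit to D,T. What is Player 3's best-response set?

argmax u_3 = {Z}

u_3(X vs D,T) = 4
u_3(Y vs D,T) = 3
u_3(Z vs D,T) = 6
u_3(W vs D,T) = 0
u_3(V vs D,T) = 5
max payoff 6 at {Z}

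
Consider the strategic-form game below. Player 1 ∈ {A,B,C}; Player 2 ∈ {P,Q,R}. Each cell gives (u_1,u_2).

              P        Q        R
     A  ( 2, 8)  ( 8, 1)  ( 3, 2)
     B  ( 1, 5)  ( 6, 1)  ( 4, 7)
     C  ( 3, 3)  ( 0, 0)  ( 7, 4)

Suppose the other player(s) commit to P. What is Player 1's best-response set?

P1 best: {C}

u_1(A vs P) = 2
u_1(B vs P) = 1
u_1(C vs P) = 3
max payoff 3 at {C}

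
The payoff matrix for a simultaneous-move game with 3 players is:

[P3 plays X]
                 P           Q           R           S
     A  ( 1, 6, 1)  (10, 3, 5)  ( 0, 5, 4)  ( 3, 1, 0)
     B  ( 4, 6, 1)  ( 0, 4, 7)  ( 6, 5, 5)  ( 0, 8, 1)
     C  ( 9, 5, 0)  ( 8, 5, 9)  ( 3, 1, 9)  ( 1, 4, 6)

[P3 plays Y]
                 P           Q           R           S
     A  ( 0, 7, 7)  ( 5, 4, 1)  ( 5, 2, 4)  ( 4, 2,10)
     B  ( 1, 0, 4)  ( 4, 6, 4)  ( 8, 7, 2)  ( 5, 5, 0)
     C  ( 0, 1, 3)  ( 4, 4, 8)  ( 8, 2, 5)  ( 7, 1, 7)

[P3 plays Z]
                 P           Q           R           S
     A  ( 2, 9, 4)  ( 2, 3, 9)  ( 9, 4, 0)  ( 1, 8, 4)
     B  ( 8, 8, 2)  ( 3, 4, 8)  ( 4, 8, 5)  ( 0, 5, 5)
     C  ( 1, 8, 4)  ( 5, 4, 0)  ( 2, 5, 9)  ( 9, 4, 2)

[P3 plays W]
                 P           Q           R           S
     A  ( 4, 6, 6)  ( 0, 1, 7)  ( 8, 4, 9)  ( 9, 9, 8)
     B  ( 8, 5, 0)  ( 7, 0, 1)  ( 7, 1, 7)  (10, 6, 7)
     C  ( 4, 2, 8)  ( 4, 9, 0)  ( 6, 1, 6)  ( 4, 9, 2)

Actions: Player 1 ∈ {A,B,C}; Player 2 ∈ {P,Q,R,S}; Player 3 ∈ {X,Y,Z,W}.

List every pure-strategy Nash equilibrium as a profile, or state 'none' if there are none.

(A,P,X): not NE [P1→C gives 9>1; P3→Y gives 7>1]
(A,P,Y): not NE [P1→B gives 1>0]
(A,P,Z): not NE [P1→B gives 8>2; P3→Y gives 7>4]
(A,P,W): not NE [P1→B gives 8>4; P2→S gives 9>6; P3→Y gives 7>6]
(A,Q,X): not NE [P2→P gives 6>3; P3→Z gives 9>5]
(A,Q,Y): not NE [P2→P gives 7>4; P3→Z gives 9>1]
(A,Q,Z): not NE [P1→C gives 5>2; P2→P gives 9>3]
(A,Q,W): not NE [P1→B gives 7>0; P2→S gives 9>1; P3→Z gives 9>7]
(A,R,X): not NE [P1→B gives 6>0; P2→P gives 6>5; P3→W gives 9>4]
(A,R,Y): not NE [P1→C gives 8>5; P2→P gives 7>2; P3→W gives 9>4]
(A,R,Z): not NE [P2→P gives 9>4; P3→W gives 9>0]
(A,R,W): not NE [P2→S gives 9>4]
(A,S,X): not NE [P2→P gives 6>1; P3→Y gives 10>0]
(A,S,Y): not NE [P1→C gives 7>4; P2→P gives 7>2]
(A,S,Z): not NE [P1→C gives 9>1; P2→P gives 9>8; P3→Y gives 10>4]
(A,S,W): not NE [P1→B gives 10>9; P3→Y gives 10>8]
(B,P,X): not NE [P1→C gives 9>4; P2→S gives 8>6; P3→Y gives 4>1]
(B,P,Y): not NE [P2→R gives 7>0]
(B,P,Z): not NE [P3→Y gives 4>2]
(B,P,W): not NE [P2→S gives 6>5; P3→Y gives 4>0]
(B,Q,X): not NE [P1→A gives 10>0; P2→S gives 8>4; P3→Z gives 8>7]
(B,Q,Y): not NE [P1→A gives 5>4; P2→R gives 7>6; P3→Z gives 8>4]
(B,Q,Z): not NE [P1→C gives 5>3; P2→R gives 8>4]
(B,Q,W): not NE [P2→S gives 6>0; P3→Z gives 8>1]
(B,R,X): not NE [P2→S gives 8>5; P3→W gives 7>5]
(B,R,Y): not NE [P3→W gives 7>2]
(B,R,Z): not NE [P1→A gives 9>4; P3→W gives 7>5]
(B,R,W): not NE [P1→A gives 8>7; P2→S gives 6>1]
(B,S,X): not NE [P1→A gives 3>0; P3→W gives 7>1]
(B,S,Y): not NE [P1→C gives 7>5; P2→R gives 7>5; P3→W gives 7>0]
(B,S,Z): not NE [P1→C gives 9>0; P2→R gives 8>5; P3→W gives 7>5]
(B,S,W): NE
(C,P,X): not NE [P3→W gives 8>0]
(C,P,Y): not NE [P1→B gives 1>0; P2→Q gives 4>1; P3→W gives 8>3]
(C,P,Z): not NE [P1→B gives 8>1; P3→W gives 8>4]
(C,P,W): not NE [P1→B gives 8>4; P2→S gives 9>2]
(C,Q,X): not NE [P1→A gives 10>8]
(C,Q,Y): not NE [P1→A gives 5>4; P3→X gives 9>8]
(C,Q,Z): not NE [P2→P gives 8>4; P3→X gives 9>0]
(C,Q,W): not NE [P1→B gives 7>4; P3→X gives 9>0]
(C,R,X): not NE [P1→B gives 6>3; P2→Q gives 5>1]
(C,R,Y): not NE [P2→Q gives 4>2; P3→Z gives 9>5]
(C,R,Z): not NE [P1→A gives 9>2; P2→P gives 8>5]
(C,R,W): not NE [P1→A gives 8>6; P2→S gives 9>1; P3→Z gives 9>6]
(C,S,X): not NE [P1→A gives 3>1; P2→Q gives 5>4; P3→Y gives 7>6]
(C,S,Y): not NE [P2→Q gives 4>1]
(C,S,Z): not NE [P2→P gives 8>4; P3→Y gives 7>2]
(C,S,W): not NE [P1→B gives 10>4; P3→Y gives 7>2]

Nash profiles: (B,S,W)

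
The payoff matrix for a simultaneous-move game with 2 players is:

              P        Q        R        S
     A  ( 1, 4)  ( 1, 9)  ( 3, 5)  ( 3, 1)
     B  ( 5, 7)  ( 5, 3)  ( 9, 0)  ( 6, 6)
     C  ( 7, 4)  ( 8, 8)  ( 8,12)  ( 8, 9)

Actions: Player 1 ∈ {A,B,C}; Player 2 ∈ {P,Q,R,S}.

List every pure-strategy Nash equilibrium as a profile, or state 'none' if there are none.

Equilibria: none

(A,P): not NE [P1→C gives 7>1; P2→Q gives 9>4]
(A,Q): not NE [P1→C gives 8>1]
(A,R): not NE [P1→B gives 9>3; P2→Q gives 9>5]
(A,S): not NE [P1→C gives 8>3; P2→Q gives 9>1]
(B,P): not NE [P1→C gives 7>5]
(B,Q): not NE [P1→C gives 8>5; P2→P gives 7>3]
(B,R): not NE [P2→P gives 7>0]
(B,S): not NE [P1→C gives 8>6; P2→P gives 7>6]
(C,P): not NE [P2→R gives 12>4]
(C,Q): not NE [P2→R gives 12>8]
(C,R): not NE [P1→B gives 9>8]
(C,S): not NE [P2→R gives 12>9]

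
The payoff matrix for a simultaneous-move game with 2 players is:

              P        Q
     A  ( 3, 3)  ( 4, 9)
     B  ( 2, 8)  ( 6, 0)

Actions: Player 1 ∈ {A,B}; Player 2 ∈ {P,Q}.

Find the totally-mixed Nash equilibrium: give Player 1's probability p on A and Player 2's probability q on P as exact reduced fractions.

(p,q) = (4/7, 2/3)

P1 indiff ⇒ q·3+(1-q)·4 = q·2+(1-q)·6 ⇒ q(1) = (1-q)(2) ⇒ q = 2/3
P2 indiff ⇒ p·3+(1-p)·8 = p·9+(1-p)·0 ⇒ p(-6) = (1-p)(-8) ⇒ p = 4/7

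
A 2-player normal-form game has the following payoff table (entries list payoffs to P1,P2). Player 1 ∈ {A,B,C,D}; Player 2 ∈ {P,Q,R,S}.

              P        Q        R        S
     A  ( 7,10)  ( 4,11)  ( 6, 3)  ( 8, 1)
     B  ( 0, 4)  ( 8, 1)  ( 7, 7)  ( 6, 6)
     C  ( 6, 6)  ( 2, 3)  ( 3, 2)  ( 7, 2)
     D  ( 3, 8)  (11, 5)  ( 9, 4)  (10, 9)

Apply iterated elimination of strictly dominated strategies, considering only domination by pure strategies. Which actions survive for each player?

Survivors P1:{A,D} P2:{P,Q,S}

P1 drop B (D beats it: P:3>0 Q:11>8 R:9>7 S:10>6)
P1 drop C (A beats it: P:7>6 Q:4>2 R:6>3 S:8>7)
P2 drop R (P beats it: A:10>3 D:8>4)
P1→{A,D} P2→{P,Q,S}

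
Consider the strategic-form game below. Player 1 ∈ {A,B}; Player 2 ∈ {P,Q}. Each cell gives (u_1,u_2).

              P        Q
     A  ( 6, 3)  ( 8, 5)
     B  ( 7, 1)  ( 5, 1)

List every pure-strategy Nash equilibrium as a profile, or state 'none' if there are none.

PSNE = {(A,Q), (B,P)}

(A,P): not NE [P1→B gives 7>6; P2→Q gives 5>3]
(A,Q): NE
(B,P): NE
(B,Q): not NE [P1→A gives 8>5]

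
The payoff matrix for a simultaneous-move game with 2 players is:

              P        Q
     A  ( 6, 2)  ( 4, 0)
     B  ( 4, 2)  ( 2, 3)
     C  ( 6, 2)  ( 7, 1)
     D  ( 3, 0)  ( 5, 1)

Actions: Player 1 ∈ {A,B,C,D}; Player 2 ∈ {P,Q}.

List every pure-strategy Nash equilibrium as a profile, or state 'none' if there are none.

(A,P): NE
(A,Q): not NE [P1→C gives 7>4; P2→P gives 2>0]
(B,P): not NE [P1→C gives 6>4; P2→Q gives 3>2]
(B,Q): not NE [P1→C gives 7>2]
(C,P): NE
(C,Q): not NE [P2→P gives 2>1]
(D,P): not NE [P1→C gives 6>3; P2→Q gives 1>0]
(D,Q): not NE [P1→C gives 7>5]

Nash profiles: (A,P), (C,P)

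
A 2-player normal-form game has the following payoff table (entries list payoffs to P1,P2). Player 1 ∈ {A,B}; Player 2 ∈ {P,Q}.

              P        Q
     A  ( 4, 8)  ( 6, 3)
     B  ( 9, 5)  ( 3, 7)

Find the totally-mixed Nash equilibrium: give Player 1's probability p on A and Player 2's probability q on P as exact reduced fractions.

(p,q) = (2/7, 3/8)

P1 indiff ⇒ q·4+(1-q)·6 = q·9+(1-q)·3 ⇒ q(-5) = (1-q)(-3) ⇒ q = 3/8
P2 indiff ⇒ p·8+(1-p)·5 = p·3+(1-p)·7 ⇒ p(5) = (1-p)(2) ⇒ p = 2/7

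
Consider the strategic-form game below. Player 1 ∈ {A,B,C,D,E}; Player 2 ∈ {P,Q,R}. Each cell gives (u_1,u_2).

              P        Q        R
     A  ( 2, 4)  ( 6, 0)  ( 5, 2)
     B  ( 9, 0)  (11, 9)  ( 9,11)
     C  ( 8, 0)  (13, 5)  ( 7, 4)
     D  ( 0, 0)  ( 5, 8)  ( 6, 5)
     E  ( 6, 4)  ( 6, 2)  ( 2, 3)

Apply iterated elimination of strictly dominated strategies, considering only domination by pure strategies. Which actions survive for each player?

P1 drop A (B beats it: P:9>2 Q:11>6 R:9>5)
P1 drop D (B beats it: P:9>0 Q:11>5 R:9>6)
P1 drop E (B beats it: P:9>6 Q:11>6 R:9>2)
P2 drop P (Q beats it: B:9>0 C:5>0)
P1→{B,C} P2→{Q,R}

Survivors P1:{B,C} P2:{Q,R}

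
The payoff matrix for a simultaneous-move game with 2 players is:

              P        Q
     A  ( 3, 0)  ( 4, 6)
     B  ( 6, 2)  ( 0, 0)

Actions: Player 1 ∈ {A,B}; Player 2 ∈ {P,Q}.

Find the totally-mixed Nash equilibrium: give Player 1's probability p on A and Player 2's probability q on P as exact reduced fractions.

P1 mixes 1/4 on A; P2 mixes 4/7 on P

P1 indiff ⇒ q·3+(1-q)·4 = q·6+(1-q)·0 ⇒ q(-3) = (1-q)(-4) ⇒ q = 4/7
P2 indiff ⇒ p·0+(1-p)·2 = p·6+(1-p)·0 ⇒ p(-6) = (1-p)(-2) ⇒ p = 1/4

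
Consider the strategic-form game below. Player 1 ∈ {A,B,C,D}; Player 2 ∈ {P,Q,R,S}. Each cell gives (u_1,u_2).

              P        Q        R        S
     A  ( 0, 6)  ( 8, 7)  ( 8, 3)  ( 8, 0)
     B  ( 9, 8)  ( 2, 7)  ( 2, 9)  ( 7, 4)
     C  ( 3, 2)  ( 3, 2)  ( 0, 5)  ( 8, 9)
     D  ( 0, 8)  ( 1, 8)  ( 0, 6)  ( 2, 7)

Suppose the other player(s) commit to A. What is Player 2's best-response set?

u_2(P vs A) = 6
u_2(Q vs A) = 7
u_2(R vs A) = 3
u_2(S vs A) = 0
max payoff 7 at {Q}

BR_2 = {Q}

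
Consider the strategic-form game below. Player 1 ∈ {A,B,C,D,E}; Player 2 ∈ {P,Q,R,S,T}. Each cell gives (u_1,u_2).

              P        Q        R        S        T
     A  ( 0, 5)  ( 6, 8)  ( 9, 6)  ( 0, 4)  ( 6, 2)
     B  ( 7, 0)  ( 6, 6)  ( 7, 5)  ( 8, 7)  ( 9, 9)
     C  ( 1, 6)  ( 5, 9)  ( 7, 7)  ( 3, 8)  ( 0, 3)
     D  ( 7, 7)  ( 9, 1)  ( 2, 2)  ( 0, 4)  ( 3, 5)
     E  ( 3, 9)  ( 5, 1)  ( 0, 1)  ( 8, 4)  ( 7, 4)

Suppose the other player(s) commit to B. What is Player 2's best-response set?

u_2(P vs B) = 0
u_2(Q vs B) = 6
u_2(R vs B) = 5
u_2(S vs B) = 7
u_2(T vs B) = 9
max payoff 9 at {T}

P2 best: {T}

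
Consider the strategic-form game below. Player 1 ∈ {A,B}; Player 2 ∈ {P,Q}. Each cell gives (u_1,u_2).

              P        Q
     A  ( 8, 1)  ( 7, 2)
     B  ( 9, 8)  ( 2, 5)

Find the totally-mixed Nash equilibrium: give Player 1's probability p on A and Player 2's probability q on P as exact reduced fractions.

P1 indiff ⇒ q·8+(1-q)·7 = q·9+(1-q)·2 ⇒ q(-1) = (1-q)(-5) ⇒ q = 5/6
P2 indiff ⇒ p·1+(1-p)·8 = p·2+(1-p)·5 ⇒ p(-1) = (1-p)(-3) ⇒ p = 3/4

p=3/4, q=5/6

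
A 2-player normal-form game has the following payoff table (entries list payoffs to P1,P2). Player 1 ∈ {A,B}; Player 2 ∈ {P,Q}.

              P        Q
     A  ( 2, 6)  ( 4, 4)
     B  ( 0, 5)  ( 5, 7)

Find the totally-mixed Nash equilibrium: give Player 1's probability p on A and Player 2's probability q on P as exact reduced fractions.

P1 mixes 1/2 on A; P2 mixes 1/3 on P

P1 indiff ⇒ q·2+(1-q)·4 = q·0+(1-q)·5 ⇒ q(2) = (1-q)(1) ⇒ q = 1/3
P2 indiff ⇒ p·6+(1-p)·5 = p·4+(1-p)·7 ⇒ p(2) = (1-p)(2) ⇒ p = 1/2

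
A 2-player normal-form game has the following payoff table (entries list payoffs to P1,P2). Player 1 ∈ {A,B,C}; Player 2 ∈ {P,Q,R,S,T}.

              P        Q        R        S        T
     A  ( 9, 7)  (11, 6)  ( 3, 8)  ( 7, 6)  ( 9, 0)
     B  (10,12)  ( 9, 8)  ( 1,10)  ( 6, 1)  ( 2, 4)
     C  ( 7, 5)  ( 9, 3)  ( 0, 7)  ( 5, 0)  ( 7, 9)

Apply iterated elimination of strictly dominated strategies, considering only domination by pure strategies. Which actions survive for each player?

P1 drop C (A beats it: P:9>7 Q:11>9 R:3>0 S:7>5 T:9>7)
P2 drop Q (P beats it: A:7>6 B:12>8)
P2 drop S (P beats it: A:7>6 B:12>1)
P2 drop T (P beats it: A:7>0 B:12>4)
P1→{A,B} P2→{P,R}

Remaining: P1:{A,B} P2:{P,R}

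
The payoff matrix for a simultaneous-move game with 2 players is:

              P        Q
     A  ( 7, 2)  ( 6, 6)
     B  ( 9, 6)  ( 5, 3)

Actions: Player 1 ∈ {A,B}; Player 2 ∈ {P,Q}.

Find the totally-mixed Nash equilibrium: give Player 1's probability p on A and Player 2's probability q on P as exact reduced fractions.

P1 indiff ⇒ q·7+(1-q)·6 = q·9+(1-q)·5 ⇒ q(-2) = (1-q)(-1) ⇒ q = 1/3
P2 indiff ⇒ p·2+(1-p)·6 = p·6+(1-p)·3 ⇒ p(-4) = (1-p)(-3) ⇒ p = 3/7

P1 mixes 3/7 on A; P2 mixes 1/3 on P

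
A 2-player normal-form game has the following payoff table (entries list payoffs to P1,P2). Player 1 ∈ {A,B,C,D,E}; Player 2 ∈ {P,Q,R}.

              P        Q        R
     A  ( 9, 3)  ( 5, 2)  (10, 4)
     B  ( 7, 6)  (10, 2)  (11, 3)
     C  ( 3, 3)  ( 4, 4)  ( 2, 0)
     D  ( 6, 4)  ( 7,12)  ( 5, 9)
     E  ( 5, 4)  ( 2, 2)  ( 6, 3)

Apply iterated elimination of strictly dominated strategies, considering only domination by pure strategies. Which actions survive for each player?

P1 drop C (A beats it: P:9>3 Q:5>4 R:10>2)
P1 drop D (B beats it: P:7>6 Q:10>7 R:11>5)
P1 drop E (A beats it: P:9>5 Q:5>2 R:10>6)
P2 drop Q (P beats it: A:3>2 B:6>2)
P1→{A,B} P2→{P,R}

IESDS → P1:{A,B} P2:{P,R}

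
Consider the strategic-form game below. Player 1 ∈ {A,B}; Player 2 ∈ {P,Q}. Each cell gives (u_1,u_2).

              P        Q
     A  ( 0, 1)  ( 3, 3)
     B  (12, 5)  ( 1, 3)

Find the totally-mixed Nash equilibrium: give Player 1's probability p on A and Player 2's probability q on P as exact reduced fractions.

P1 mixes 1/2 on A; P2 mixes 1/7 on P

P1 indiff ⇒ q·0+(1-q)·3 = q·12+(1-q)·1 ⇒ q(-12) = (1-q)(-2) ⇒ q = 1/7
P2 indiff ⇒ p·1+(1-p)·5 = p·3+(1-p)·3 ⇒ p(-2) = (1-p)(-2) ⇒ p = 1/2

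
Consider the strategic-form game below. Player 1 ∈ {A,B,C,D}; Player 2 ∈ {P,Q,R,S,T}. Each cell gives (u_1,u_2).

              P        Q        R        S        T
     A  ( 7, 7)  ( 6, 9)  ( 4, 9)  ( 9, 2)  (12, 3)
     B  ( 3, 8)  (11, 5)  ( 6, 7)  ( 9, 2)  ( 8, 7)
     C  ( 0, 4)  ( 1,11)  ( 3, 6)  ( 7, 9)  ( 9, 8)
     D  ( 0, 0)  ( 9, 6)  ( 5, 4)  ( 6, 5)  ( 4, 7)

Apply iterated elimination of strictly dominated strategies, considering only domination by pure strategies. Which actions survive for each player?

P1 drop C (A beats it: P:7>0 Q:6>1 R:4>3 S:9>7 T:12>9)
P1 drop D (B beats it: P:3>0 Q:11>9 R:6>5 S:9>6 T:8>4)
P2 drop S (P beats it: A:7>2 B:8>2)
P2 drop T (P beats it: A:7>3 B:8>7)
P1→{A,B} P2→{P,Q,R}

IESDS → P1:{A,B} P2:{P,Q,R}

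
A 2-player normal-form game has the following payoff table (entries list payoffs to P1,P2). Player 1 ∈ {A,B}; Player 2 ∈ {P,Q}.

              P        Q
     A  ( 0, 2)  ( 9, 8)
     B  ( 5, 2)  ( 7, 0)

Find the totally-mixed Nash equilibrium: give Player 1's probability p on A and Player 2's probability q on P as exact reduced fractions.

P1 mixes 1/4 on A; P2 mixes 2/7 on P

P1 indiff ⇒ q·0+(1-q)·9 = q·5+(1-q)·7 ⇒ q(-5) = (1-q)(-2) ⇒ q = 2/7
P2 indiff ⇒ p·2+(1-p)·2 = p·8+(1-p)·0 ⇒ p(-6) = (1-p)(-2) ⇒ p = 1/4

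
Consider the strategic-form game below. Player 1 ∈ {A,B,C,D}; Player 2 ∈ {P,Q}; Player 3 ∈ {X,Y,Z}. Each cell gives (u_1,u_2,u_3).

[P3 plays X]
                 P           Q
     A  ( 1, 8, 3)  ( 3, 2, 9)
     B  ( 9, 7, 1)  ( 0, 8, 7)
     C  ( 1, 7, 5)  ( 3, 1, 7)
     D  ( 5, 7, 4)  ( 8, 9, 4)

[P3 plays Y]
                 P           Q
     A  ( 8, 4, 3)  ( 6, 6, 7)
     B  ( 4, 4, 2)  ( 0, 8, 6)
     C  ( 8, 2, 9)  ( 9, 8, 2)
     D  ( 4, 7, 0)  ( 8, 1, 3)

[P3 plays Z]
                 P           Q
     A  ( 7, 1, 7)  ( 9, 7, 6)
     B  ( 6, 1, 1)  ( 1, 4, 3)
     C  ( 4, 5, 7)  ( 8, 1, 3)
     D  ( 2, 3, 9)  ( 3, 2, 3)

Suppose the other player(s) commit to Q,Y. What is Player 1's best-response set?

u_1(A vs Q,Y) = 6
u_1(B vs Q,Y) = 0
u_1(C vs Q,Y) = 9
u_1(D vs Q,Y) = 8
max payoff 9 at {C}

argmax u_1 = {C}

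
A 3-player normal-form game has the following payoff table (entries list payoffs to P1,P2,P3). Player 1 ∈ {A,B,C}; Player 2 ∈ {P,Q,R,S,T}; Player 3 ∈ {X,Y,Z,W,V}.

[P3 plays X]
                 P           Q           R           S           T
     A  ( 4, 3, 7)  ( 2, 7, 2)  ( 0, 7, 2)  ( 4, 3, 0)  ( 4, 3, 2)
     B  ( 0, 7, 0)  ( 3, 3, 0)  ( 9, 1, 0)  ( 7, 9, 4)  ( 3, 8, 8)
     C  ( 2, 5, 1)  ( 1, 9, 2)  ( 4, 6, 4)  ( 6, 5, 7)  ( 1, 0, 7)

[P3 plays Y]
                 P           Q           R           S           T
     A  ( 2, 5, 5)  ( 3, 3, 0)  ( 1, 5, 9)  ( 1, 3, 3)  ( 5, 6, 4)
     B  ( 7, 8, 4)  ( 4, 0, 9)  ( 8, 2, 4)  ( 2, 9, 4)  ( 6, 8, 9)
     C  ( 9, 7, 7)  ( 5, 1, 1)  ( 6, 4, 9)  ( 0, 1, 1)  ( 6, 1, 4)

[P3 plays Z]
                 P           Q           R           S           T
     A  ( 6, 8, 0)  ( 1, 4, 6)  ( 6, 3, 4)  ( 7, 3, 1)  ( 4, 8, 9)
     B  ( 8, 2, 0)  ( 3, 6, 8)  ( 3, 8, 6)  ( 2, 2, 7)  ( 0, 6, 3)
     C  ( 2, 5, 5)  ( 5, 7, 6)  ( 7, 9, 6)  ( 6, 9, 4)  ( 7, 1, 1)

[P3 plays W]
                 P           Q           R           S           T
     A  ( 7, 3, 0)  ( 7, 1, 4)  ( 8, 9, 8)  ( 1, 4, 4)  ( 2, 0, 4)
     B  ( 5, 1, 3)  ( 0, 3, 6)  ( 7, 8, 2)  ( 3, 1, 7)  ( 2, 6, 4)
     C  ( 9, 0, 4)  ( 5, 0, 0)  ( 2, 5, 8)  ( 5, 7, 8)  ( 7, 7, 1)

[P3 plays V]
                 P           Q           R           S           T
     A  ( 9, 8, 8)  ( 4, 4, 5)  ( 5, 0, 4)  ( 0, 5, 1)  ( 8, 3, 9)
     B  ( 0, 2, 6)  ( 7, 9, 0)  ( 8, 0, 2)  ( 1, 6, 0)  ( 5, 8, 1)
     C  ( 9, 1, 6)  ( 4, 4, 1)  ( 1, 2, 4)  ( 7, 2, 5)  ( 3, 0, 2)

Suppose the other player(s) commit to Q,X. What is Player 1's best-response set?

u_1(A vs Q,X) = 2
u_1(B vs Q,X) = 3
u_1(C vs Q,X) = 1
max payoff 3 at {B}

argmax u_1 = {B}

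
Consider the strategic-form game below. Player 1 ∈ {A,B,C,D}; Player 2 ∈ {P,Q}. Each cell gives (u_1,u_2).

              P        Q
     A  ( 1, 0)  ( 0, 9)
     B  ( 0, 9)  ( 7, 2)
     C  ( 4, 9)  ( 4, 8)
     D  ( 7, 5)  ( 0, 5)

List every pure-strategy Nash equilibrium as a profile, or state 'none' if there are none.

PSNE = {(D,P)}

(A,P): not NE [P1→D gives 7>1; P2→Q gives 9>0]
(A,Q): not NE [P1→B gives 7>0]
(B,P): not NE [P1→D gives 7>0]
(B,Q): not NE [P2→P gives 9>2]
(C,P): not NE [P1→D gives 7>4]
(C,Q): not NE [P1→B gives 7>4; P2→P gives 9>8]
(D,P): NE
(D,Q): not NE [P1→B gives 7>0]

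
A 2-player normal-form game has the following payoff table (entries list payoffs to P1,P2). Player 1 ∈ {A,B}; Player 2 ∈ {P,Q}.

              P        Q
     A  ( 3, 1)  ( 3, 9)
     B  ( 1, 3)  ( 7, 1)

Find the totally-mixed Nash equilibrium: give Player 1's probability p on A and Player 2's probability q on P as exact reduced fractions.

p=1/5, q=2/3

P1 indiff ⇒ q·3+(1-q)·3 = q·1+(1-q)·7 ⇒ q(2) = (1-q)(4) ⇒ q = 2/3
P2 indiff ⇒ p·1+(1-p)·3 = p·9+(1-p)·1 ⇒ p(-8) = (1-p)(-2) ⇒ p = 1/5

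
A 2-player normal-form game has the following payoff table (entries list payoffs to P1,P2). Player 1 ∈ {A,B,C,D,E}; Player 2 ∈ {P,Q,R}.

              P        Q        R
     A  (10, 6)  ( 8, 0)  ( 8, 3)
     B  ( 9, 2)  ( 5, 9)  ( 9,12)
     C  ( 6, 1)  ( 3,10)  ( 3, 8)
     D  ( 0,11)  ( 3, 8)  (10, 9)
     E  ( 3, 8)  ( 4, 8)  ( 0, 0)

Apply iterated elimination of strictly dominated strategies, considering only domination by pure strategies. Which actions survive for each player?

Survivors P1:{A,B,D} P2:{P,R}

P1 drop C (A beats it: P:10>6 Q:8>3 R:8>3)
P1 drop E (A beats it: P:10>3 Q:8>4 R:8>0)
P2 drop Q (R beats it: A:3>0 B:12>9 D:9>8)
P1→{A,B,D} P2→{P,R}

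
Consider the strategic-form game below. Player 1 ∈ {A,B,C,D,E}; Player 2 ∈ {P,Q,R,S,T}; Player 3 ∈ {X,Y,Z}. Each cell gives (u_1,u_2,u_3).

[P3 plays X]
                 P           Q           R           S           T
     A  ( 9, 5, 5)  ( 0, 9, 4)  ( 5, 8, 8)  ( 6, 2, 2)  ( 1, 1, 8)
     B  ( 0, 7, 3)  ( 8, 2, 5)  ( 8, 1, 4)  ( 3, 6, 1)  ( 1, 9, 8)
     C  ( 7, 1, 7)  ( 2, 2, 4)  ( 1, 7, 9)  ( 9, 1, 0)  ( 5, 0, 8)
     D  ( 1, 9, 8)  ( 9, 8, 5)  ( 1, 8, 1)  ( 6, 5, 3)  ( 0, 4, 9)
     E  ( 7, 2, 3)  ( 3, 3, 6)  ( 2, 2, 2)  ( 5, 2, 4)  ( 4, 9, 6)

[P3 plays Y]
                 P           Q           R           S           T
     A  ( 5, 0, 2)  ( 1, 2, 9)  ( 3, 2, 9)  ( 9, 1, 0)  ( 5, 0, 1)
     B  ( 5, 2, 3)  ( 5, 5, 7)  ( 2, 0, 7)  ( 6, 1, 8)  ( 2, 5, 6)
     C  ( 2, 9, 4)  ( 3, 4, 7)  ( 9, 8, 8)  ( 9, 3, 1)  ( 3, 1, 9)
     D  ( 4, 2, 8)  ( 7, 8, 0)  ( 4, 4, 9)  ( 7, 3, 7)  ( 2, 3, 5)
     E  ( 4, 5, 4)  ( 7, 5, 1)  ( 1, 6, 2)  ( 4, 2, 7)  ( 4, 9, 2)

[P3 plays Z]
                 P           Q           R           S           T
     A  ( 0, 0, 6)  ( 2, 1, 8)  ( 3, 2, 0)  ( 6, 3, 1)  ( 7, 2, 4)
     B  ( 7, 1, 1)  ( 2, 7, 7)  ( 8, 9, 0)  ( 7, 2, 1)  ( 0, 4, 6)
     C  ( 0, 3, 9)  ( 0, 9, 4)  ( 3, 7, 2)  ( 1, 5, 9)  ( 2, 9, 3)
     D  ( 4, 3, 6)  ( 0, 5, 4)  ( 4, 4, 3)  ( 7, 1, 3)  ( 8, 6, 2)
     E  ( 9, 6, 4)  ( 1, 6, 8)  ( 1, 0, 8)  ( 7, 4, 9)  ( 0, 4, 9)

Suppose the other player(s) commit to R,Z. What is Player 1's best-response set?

P1 best: {B}

u_1(A vs R,Z) = 3
u_1(B vs R,Z) = 8
u_1(C vs R,Z) = 3
u_1(D vs R,Z) = 4
u_1(E vs R,Z) = 1
max payoff 8 at {B}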